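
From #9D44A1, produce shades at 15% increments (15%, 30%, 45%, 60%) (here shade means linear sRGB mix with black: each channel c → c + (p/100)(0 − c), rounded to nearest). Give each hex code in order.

#9D44A1 is rgb(157, 68, 161).
15%: (157 − 23.55 = 133.45→133, 68 − 10.2 = 57.8→58, 161 − 24.15 = 136.85→137) → #853A89
30%: (157 − 47.1 = 109.9→110, 68 − 20.4 = 47.6→48, 161 − 48.3 = 112.7→113) → #6E3071
45%: (157 − 70.65 = 86.35→86, 68 − 30.6 = 37.4→37, 161 − 72.45 = 88.55→89) → #562559
60%: (157 − 94.2 = 62.8→63, 68 − 40.8 = 27.2→27, 161 − 96.6 = 64.4→64) → #3F1B40

#853A89, #6E3071, #562559, #3F1B40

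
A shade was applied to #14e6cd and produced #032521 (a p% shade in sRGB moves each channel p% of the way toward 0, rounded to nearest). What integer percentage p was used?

#14e6cd is rgb(20, 230, 205); #032521 is rgb(3, 37, 33).
On the G channel (widest range): 37 ≈ 230 + (p/100)(0 − 230), so p ≈ 100×(37 − 230)/(0 − 230) = -19300/-230 = 83.91.
p = 84 reproduces all three channels after rounding.

84%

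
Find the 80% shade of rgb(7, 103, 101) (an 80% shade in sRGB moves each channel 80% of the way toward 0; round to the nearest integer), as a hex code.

#011514

Lerp each channel 80% toward 0:
  R: 7 + 0.8×(0−7) = 7 − 5.6 = 1.4 → 1
  G: 103 − 82.4 = 20.6 → 21
  B: 101 + 0.8×(0−101) = 101 − 80.8 = 20.2 → 20
rgb(1, 21, 20) = #011514.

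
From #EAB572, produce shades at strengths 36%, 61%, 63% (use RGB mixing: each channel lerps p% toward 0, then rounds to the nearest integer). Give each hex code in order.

#EAB572 is rgb(234, 181, 114).
36%: (234 − 84.24 = 149.76→150, 181 − 65.16 = 115.84→116, 114 − 41.04 = 72.96→73) → #967449
61%: (234 − 142.74 = 91.26→91, 181 − 110.41 = 70.59→71, 114 − 69.54 = 44.46→44) → #5B472C
63%: (234 − 147.42 = 86.58→87, 181 − 114.03 = 66.97→67, 114 − 71.82 = 42.18→42) → #57432A

#967449, #5B472C, #57432A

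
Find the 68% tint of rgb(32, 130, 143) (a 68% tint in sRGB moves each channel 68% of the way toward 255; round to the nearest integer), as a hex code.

#b8d7db

Per channel, c → c + 0.68(255 − c):
  R: 32 + 0.68×(255−32) = 32 + 151.64 = 183.64 → 184
  G: 130 + 0.68×(255−130) = 130 + 85 = 215 → 215
  B: 143 + 0.68×(255−143) = 143 + 76.16 = 219.16 → 219
rgb(184, 215, 219) = #b8d7db.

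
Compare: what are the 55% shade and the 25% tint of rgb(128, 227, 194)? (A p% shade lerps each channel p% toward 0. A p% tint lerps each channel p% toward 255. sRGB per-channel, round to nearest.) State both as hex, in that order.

#3A6657, #A0EAD1

55% shade:
  R: 128 + 0.55×(0−128) = 128 − 70.4 = 57.6 → 58
  G: 227 + 0.55×(0−227) = 227 − 124.85 = 102.15 → 102
  B: 194 − 106.7 = 87.3 → 87
  → #3A6657
25% tint:
  R: 128 + 31.75 = 159.75 → 160
  G: 227 + 7 = 234 → 234
  B: 194 + 0.25×(255−194) = 194 + 15.25 = 209.25 → 209
  → #A0EAD1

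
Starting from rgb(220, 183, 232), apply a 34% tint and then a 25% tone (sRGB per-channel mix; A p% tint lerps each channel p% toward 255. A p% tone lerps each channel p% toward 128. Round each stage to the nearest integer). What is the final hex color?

Lerp each channel 34% toward 255:
  R: 220 + 0.34×(255−220) = 220 + 11.9 = 231.9 → 232
  G: 183 + 24.48 = 207.48 → 207
  B: 232 + 0.34×(255−232) = 232 + 7.82 = 239.82 → 240
After the tint: rgb(232, 207, 240) = #E8CFF0.
Per channel, c → c + 0.25(128 − c):
  R: 232 − 26 = 206 → 206
  G: 207 + 0.25×(128−207) = 207 − 19.75 = 187.25 → 187
  B: 240 − 28 = 212 → 212
rgb(206, 187, 212) = #CEBBD4.

#CEBBD4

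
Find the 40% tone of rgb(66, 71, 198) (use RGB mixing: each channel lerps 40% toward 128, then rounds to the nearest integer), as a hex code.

A 40% tone moves each channel 40% toward 128:
  R: 66 + 24.8 = 90.8 → 91
  G: 71 + 22.8 = 93.8 → 94
  B: 198 + 0.4×(128−198) = 198 − 28 = 170 → 170
rgb(91, 94, 170) = #5B5EAA.

#5B5EAA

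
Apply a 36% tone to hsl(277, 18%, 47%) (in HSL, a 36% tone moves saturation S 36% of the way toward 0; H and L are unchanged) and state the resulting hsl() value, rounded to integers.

S moves 36% from 18 toward 0: 18 − 6.48 = 11.52 → 12.
H and L are unchanged.

hsl(277, 12%, 47%)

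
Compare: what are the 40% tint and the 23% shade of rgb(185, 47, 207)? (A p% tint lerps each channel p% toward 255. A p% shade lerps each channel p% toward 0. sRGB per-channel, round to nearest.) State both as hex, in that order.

#d582e2, #8e249f

40% tint:
  R: 185 + 0.4×(255−185) = 185 + 28 = 213 → 213
  G: 47 + 83.2 = 130.2 → 130
  B: 207 + 0.4×(255−207) = 207 + 19.2 = 226.2 → 226
  → #d582e2
23% shade:
  R: 185 + 0.23×(0−185) = 185 − 42.55 = 142.45 → 142
  G: 47 + 0.23×(0−47) = 47 − 10.81 = 36.19 → 36
  B: 207 − 47.61 = 159.39 → 159
  → #8e249f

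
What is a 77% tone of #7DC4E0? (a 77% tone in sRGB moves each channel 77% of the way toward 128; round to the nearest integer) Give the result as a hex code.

#7F9096

#7DC4E0 is rgb(125, 196, 224).
A 77% tone moves each channel 77% toward 128:
  R: 125 + 2.31 = 127.31 → 127
  G: 196 + 0.77×(128−196) = 196 − 52.36 = 143.64 → 144
  B: 224 + 0.77×(128−224) = 224 − 73.92 = 150.08 → 150
rgb(127, 144, 150) = #7F9096.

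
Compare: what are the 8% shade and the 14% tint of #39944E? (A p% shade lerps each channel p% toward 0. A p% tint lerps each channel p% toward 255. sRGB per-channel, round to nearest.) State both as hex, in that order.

#348848, #55A367

#39944E is rgb(57, 148, 78).
8% shade:
  R: 57 + 0.08×(0−57) = 57 − 4.56 = 52.44 → 52
  G: 148 − 11.84 = 136.16 → 136
  B: 78 + 0.08×(0−78) = 78 − 6.24 = 71.76 → 72
  → #348848
14% tint:
  R: 57 + 0.14×(255−57) = 57 + 27.72 = 84.72 → 85
  G: 148 + 0.14×(255−148) = 148 + 14.98 = 162.98 → 163
  B: 78 + 24.78 = 102.78 → 103
  → #55A367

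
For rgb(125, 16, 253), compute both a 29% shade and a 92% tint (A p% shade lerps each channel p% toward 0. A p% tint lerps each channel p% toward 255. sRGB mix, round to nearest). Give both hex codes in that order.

29% shade:
  R: 125 + 0.29×(0−125) = 125 − 36.25 = 88.75 → 89
  G: 16 + 0.29×(0−16) = 16 − 4.64 = 11.36 → 11
  B: 253 + 0.29×(0−253) = 253 − 73.37 = 179.63 → 180
  → #590BB4
92% tint:
  R: 125 + 0.92×(255−125) = 125 + 119.6 = 244.6 → 245
  G: 16 + 219.88 = 235.88 → 236
  B: 253 + 0.92×(255−253) = 253 + 1.84 = 254.84 → 255
  → #F5ECFF

#590BB4, #F5ECFF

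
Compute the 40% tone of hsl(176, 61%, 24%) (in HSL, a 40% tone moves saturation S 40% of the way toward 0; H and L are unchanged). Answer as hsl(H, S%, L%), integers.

S moves 40% from 61 toward 0: 61 − 24.4 = 36.6 → 37.
H and L are unchanged.

hsl(176, 37%, 24%)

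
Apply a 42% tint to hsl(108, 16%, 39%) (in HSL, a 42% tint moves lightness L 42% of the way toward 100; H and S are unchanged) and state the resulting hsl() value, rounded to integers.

L moves 42% from 39 toward 100: 39 + 25.62 = 64.62 → 65.
H and S are unchanged.

hsl(108, 16%, 65%)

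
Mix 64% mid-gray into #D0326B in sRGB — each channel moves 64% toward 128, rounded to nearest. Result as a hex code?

#D0326B is rgb(208, 50, 107).
Lerp each channel 64% toward 128:
  R: 208 − 51.2 = 156.8 → 157
  G: 50 + 49.92 = 99.92 → 100
  B: 107 + 0.64×(128−107) = 107 + 13.44 = 120.44 → 120
rgb(157, 100, 120) = #9D6478.

#9D6478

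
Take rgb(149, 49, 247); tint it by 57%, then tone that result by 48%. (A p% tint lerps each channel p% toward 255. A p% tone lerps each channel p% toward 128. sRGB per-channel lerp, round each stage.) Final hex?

Per channel, c → c + 0.57(255 − c):
  R: 149 + 60.42 = 209.42 → 209
  G: 49 + 117.42 = 166.42 → 166
  B: 247 + 0.57×(255−247) = 247 + 4.56 = 251.56 → 252
After the tint: rgb(209, 166, 252) = #d1a6fc.
A 48% tone moves each channel 48% toward 128:
  R: 209 + 0.48×(128−209) = 209 − 38.88 = 170.12 → 170
  G: 166 − 18.24 = 147.76 → 148
  B: 252 + 0.48×(128−252) = 252 − 59.52 = 192.48 → 192
rgb(170, 148, 192) = #aa94c0.

#aa94c0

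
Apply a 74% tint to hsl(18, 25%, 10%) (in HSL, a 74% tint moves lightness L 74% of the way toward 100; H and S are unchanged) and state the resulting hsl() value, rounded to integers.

L moves 74% from 10 toward 100: 10 + 66.6 = 76.6 → 77.
H and S are unchanged.

hsl(18, 25%, 77%)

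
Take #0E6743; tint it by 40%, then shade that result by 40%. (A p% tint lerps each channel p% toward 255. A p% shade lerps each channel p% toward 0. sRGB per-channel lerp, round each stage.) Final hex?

#0E6743 is rgb(14, 103, 67).
A 40% tint moves each channel 40% toward 255:
  R: 14 + 0.4×(255−14) = 14 + 96.4 = 110.4 → 110
  G: 103 + 0.4×(255−103) = 103 + 60.8 = 163.8 → 164
  B: 67 + 75.2 = 142.2 → 142
After the tint: rgb(110, 164, 142) = #6EA48E.
Per channel, c → c + 0.4(0 − c):
  R: 110 − 44 = 66 → 66
  G: 164 − 65.6 = 98.4 → 98
  B: 142 − 56.8 = 85.2 → 85
rgb(66, 98, 85) = #426255.

#426255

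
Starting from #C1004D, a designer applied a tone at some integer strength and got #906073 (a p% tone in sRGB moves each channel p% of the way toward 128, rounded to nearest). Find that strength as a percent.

#C1004D is rgb(193, 0, 77); #906073 is rgb(144, 96, 115).
On the G channel (widest range): 96 ≈ 0 + (p/100)(128 − 0), so p ≈ 100×(96 − 0)/(128 − 0) = 9600/128 = 75.00.
p = 75 reproduces all three channels after rounding.

75%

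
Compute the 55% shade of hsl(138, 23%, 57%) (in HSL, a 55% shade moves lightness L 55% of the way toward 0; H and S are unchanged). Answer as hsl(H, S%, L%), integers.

hsl(138, 23%, 26%)

L moves 55% from 57 toward 0: 57 − 31.35 = 25.65 → 26.
H and S are unchanged.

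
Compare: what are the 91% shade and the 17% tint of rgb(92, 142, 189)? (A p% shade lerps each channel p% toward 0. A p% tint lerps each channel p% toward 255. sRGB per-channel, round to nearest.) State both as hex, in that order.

91% shade:
  R: 92 + 0.91×(0−92) = 92 − 83.72 = 8.28 → 8
  G: 142 − 129.22 = 12.78 → 13
  B: 189 + 0.91×(0−189) = 189 − 171.99 = 17.01 → 17
  → #080D11
17% tint:
  R: 92 + 27.71 = 119.71 → 120
  G: 142 + 0.17×(255−142) = 142 + 19.21 = 161.21 → 161
  B: 189 + 0.17×(255−189) = 189 + 11.22 = 200.22 → 200
  → #78A1C8

#080D11, #78A1C8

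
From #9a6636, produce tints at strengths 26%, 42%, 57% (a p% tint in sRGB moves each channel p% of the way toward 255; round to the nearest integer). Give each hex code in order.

#9a6636 is rgb(154, 102, 54).
26%: (154 + 26.26 = 180.26→180, 102 + 39.78 = 141.78→142, 54 + 52.26 = 106.26→106) → #b48e6a
42%: (154 + 42.42 = 196.42→196, 102 + 64.26 = 166.26→166, 54 + 84.42 = 138.42→138) → #c4a68a
57%: (154 + 57.57 = 211.57→212, 102 + 87.21 = 189.21→189, 54 + 114.57 = 168.57→169) → #d4bda9

#b48e6a, #c4a68a, #d4bda9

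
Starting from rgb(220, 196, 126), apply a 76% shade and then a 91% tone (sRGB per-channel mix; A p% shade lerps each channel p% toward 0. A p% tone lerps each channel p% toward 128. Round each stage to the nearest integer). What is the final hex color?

A 76% shade moves each channel 76% toward 0:
  R: 220 + 0.76×(0−220) = 220 − 167.2 = 52.8 → 53
  G: 196 − 148.96 = 47.04 → 47
  B: 126 + 0.76×(0−126) = 126 − 95.76 = 30.24 → 30
After the shade: rgb(53, 47, 30) = #352F1E.
Per channel, c → c + 0.91(128 − c):
  R: 53 + 0.91×(128−53) = 53 + 68.25 = 121.25 → 121
  G: 47 + 0.91×(128−47) = 47 + 73.71 = 120.71 → 121
  B: 30 + 0.91×(128−30) = 30 + 89.18 = 119.18 → 119
rgb(121, 121, 119) = #797977.

#797977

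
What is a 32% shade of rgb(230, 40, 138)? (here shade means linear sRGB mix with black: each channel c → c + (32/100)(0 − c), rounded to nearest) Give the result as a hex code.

#9c1b5e

A 32% shade moves each channel 32% toward 0:
  R: 230 − 73.6 = 156.4 → 156
  G: 40 + 0.32×(0−40) = 40 − 12.8 = 27.2 → 27
  B: 138 + 0.32×(0−138) = 138 − 44.16 = 93.84 → 94
rgb(156, 27, 94) = #9c1b5e.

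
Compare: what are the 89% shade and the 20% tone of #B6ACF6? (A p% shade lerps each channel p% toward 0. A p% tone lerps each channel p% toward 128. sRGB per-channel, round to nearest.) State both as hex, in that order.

#B6ACF6 is rgb(182, 172, 246).
89% shade:
  R: 182 − 161.98 = 20.02 → 20
  G: 172 + 0.89×(0−172) = 172 − 153.08 = 18.92 → 19
  B: 246 − 218.94 = 27.06 → 27
  → #14131B
20% tone:
  R: 182 + 0.2×(128−182) = 182 − 10.8 = 171.2 → 171
  G: 172 − 8.8 = 163.2 → 163
  B: 246 − 23.6 = 222.4 → 222
  → #ABA3DE

#14131B, #ABA3DE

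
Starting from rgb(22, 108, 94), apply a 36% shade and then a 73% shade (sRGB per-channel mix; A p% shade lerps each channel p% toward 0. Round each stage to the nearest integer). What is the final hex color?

#041310

Lerp each channel 36% toward 0:
  R: 22 + 0.36×(0−22) = 22 − 7.92 = 14.08 → 14
  G: 108 − 38.88 = 69.12 → 69
  B: 94 − 33.84 = 60.16 → 60
After the shade: rgb(14, 69, 60) = #0E453C.
Per channel, c → c + 0.73(0 − c):
  R: 14 + 0.73×(0−14) = 14 − 10.22 = 3.78 → 4
  G: 69 + 0.73×(0−69) = 69 − 50.37 = 18.63 → 19
  B: 60 + 0.73×(0−60) = 60 − 43.8 = 16.2 → 16
rgb(4, 19, 16) = #041310.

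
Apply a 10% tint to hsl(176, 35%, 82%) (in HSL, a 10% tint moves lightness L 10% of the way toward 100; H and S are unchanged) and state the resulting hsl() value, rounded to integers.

hsl(176, 35%, 84%)

L moves 10% from 82 toward 100: 82 + 1.8 = 83.8 → 84.
H and S are unchanged.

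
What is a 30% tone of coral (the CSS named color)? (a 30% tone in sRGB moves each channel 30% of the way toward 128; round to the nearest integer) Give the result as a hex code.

CSS coral is rgb(255, 127, 80).
Per channel, c → c + 0.3(128 − c):
  R: 255 − 38.1 = 216.9 → 217
  G: 127 + 0.3×(128−127) = 127 + 0.3 = 127.3 → 127
  B: 80 + 14.4 = 94.4 → 94
rgb(217, 127, 94) = #D97F5E.

#D97F5E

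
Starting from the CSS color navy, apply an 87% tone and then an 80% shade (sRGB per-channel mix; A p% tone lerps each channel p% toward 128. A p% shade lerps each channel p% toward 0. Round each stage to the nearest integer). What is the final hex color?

#16161a

CSS navy is rgb(0, 0, 128).
Lerp each channel 87% toward 128:
  R: 0 + 0.87×(128−0) = 0 + 111.36 = 111.36 → 111
  G: 0 + 111.36 = 111.36 → 111
  B: 128 + 0 = 128 → 128
After the tone: rgb(111, 111, 128) = #6f6f80.
Per channel, c → c + 0.8(0 − c):
  R: 111 − 88.8 = 22.2 → 22
  G: 111 − 88.8 = 22.2 → 22
  B: 128 + 0.8×(0−128) = 128 − 102.4 = 25.6 → 26
rgb(22, 22, 26) = #16161a.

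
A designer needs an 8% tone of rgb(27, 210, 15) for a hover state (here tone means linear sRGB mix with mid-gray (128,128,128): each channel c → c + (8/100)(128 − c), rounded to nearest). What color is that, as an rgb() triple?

rgb(35, 203, 24)

Lerp each channel 8% toward 128:
  R: 27 + 8.08 = 35.08 → 35
  G: 210 − 6.56 = 203.44 → 203
  B: 15 + 0.08×(128−15) = 15 + 9.04 = 24.04 → 24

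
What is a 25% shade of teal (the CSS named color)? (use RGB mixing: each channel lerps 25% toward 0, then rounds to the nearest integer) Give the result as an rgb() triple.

CSS teal is rgb(0, 128, 128).
Per channel, c → c + 0.25(0 − c):
  R: 0 + 0 = 0 → 0
  G: 128 + 0.25×(0−128) = 128 − 32 = 96 → 96
  B: 128 + 0.25×(0−128) = 128 − 32 = 96 → 96

rgb(0, 96, 96)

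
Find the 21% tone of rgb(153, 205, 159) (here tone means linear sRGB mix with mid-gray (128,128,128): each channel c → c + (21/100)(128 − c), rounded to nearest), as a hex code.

#94bd98

Lerp each channel 21% toward 128:
  R: 153 − 5.25 = 147.75 → 148
  G: 205 − 16.17 = 188.83 → 189
  B: 159 − 6.51 = 152.49 → 152
rgb(148, 189, 152) = #94bd98.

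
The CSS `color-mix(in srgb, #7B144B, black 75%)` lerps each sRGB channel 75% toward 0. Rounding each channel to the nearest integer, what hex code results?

#1F0513

#7B144B is rgb(123, 20, 75).
Lerp each channel 75% toward 0:
  R: 123 + 0.75×(0−123) = 123 − 92.25 = 30.75 → 31
  G: 20 − 15 = 5 → 5
  B: 75 + 0.75×(0−75) = 75 − 56.25 = 18.75 → 19
rgb(31, 5, 19) = #1F0513.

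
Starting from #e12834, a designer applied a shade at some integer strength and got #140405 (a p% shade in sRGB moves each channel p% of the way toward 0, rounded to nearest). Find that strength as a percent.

#e12834 is rgb(225, 40, 52); #140405 is rgb(20, 4, 5).
On the R channel (widest range): 20 ≈ 225 + (p/100)(0 − 225), so p ≈ 100×(20 − 225)/(0 − 225) = -20500/-225 = 91.11.
p = 91 reproduces all three channels after rounding.

91%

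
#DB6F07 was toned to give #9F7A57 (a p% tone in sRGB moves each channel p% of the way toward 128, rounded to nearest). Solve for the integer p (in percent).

#DB6F07 is rgb(219, 111, 7); #9F7A57 is rgb(159, 122, 87).
On the B channel (widest range): 87 ≈ 7 + (p/100)(128 − 7), so p ≈ 100×(87 − 7)/(128 − 7) = 8000/121 = 66.12.
p = 66 reproduces all three channels after rounding.

66%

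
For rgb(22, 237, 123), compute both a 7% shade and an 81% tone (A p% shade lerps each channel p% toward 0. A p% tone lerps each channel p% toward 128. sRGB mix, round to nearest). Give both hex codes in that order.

#14DC72, #6C957F

7% shade:
  R: 22 + 0.07×(0−22) = 22 − 1.54 = 20.46 → 20
  G: 237 − 16.59 = 220.41 → 220
  B: 123 + 0.07×(0−123) = 123 − 8.61 = 114.39 → 114
  → #14DC72
81% tone:
  R: 22 + 0.81×(128−22) = 22 + 85.86 = 107.86 → 108
  G: 237 − 88.29 = 148.71 → 149
  B: 123 + 4.05 = 127.05 → 127
  → #6C957F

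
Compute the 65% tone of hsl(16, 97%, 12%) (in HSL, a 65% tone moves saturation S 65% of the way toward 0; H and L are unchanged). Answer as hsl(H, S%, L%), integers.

S moves 65% from 97 toward 0: 97 − 63.05 = 33.95 → 34.
H and L are unchanged.

hsl(16, 34%, 12%)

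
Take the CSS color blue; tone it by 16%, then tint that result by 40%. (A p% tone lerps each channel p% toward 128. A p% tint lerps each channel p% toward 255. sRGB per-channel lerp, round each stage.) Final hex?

#7272F3

CSS blue is rgb(0, 0, 255).
Lerp each channel 16% toward 128:
  R: 0 + 0.16×(128−0) = 0 + 20.48 = 20.48 → 20
  G: 0 + 0.16×(128−0) = 0 + 20.48 = 20.48 → 20
  B: 255 + 0.16×(128−255) = 255 − 20.32 = 234.68 → 235
After the tone: rgb(20, 20, 235) = #1414EB.
A 40% tint moves each channel 40% toward 255:
  R: 20 + 0.4×(255−20) = 20 + 94 = 114 → 114
  G: 20 + 0.4×(255−20) = 20 + 94 = 114 → 114
  B: 235 + 0.4×(255−235) = 235 + 8 = 243 → 243
rgb(114, 114, 243) = #7272F3.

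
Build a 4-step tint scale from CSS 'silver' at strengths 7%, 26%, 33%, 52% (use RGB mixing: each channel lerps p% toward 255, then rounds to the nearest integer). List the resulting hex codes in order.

#c4c4c4, #d0d0d0, #d5d5d5, #e1e1e1

CSS silver is rgb(192, 192, 192).
7%: (192 + 4.41 = 196.41→196, 192 + 4.41 = 196.41→196, 192 + 4.41 = 196.41→196) → #c4c4c4
26%: (192 + 16.38 = 208.38→208, 192 + 16.38 = 208.38→208, 192 + 16.38 = 208.38→208) → #d0d0d0
33%: (192 + 20.79 = 212.79→213, 192 + 20.79 = 212.79→213, 192 + 20.79 = 212.79→213) → #d5d5d5
52%: (192 + 32.76 = 224.76→225, 192 + 32.76 = 224.76→225, 192 + 32.76 = 224.76→225) → #e1e1e1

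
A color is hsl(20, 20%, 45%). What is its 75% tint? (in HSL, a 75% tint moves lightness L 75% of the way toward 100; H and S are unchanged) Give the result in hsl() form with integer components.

L moves 75% from 45 toward 100: 45 + 41.25 = 86.25 → 86.
H and S are unchanged.

hsl(20, 20%, 86%)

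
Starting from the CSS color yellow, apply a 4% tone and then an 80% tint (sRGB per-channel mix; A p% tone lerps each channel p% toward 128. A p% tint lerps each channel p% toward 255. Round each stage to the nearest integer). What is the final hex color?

#FEFECD

CSS yellow is rgb(255, 255, 0).
Lerp each channel 4% toward 128:
  R: 255 − 5.08 = 249.92 → 250
  G: 255 + 0.04×(128−255) = 255 − 5.08 = 249.92 → 250
  B: 0 + 0.04×(128−0) = 0 + 5.12 = 5.12 → 5
After the tone: rgb(250, 250, 5) = #FAFA05.
Lerp each channel 80% toward 255:
  R: 250 + 0.8×(255−250) = 250 + 4 = 254 → 254
  G: 250 + 0.8×(255−250) = 250 + 4 = 254 → 254
  B: 5 + 0.8×(255−5) = 5 + 200 = 205 → 205
rgb(254, 254, 205) = #FEFECD.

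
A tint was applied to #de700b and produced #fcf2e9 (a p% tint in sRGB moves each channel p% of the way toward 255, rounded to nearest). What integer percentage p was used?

91%

#de700b is rgb(222, 112, 11); #fcf2e9 is rgb(252, 242, 233).
On the B channel (widest range): 233 ≈ 11 + (p/100)(255 − 11), so p ≈ 100×(233 − 11)/(255 − 11) = 22200/244 = 90.98.
p = 91 reproduces all three channels after rounding.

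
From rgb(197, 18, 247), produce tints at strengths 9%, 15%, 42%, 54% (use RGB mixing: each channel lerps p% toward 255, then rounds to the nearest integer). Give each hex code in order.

9%: (197 + 5.22 = 202.22→202, 18 + 21.33 = 39.33→39, 247 + 0.72 = 247.72→248) → #CA27F8
15%: (197 + 8.7 = 205.7→206, 18 + 35.55 = 53.55→54, 247 + 1.2 = 248.2→248) → #CE36F8
42%: (197 + 24.36 = 221.36→221, 18 + 99.54 = 117.54→118, 247 + 3.36 = 250.36→250) → #DD76FA
54%: (197 + 31.32 = 228.32→228, 18 + 127.98 = 145.98→146, 247 + 4.32 = 251.32→251) → #E492FB

#CA27F8, #CE36F8, #DD76FA, #E492FB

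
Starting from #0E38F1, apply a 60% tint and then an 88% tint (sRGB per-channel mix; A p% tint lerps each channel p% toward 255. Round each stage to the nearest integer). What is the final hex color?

#0E38F1 is rgb(14, 56, 241).
Per channel, c → c + 0.6(255 − c):
  R: 14 + 144.6 = 158.6 → 159
  G: 56 + 119.4 = 175.4 → 175
  B: 241 + 8.4 = 249.4 → 249
After the tint: rgb(159, 175, 249) = #9FAFF9.
An 88% tint moves each channel 88% toward 255:
  R: 159 + 0.88×(255−159) = 159 + 84.48 = 243.48 → 243
  G: 175 + 70.4 = 245.4 → 245
  B: 249 + 5.28 = 254.28 → 254
rgb(243, 245, 254) = #F3F5FE.

#F3F5FE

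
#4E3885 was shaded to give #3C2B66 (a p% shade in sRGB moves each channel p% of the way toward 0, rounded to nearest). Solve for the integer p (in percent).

23%

#4E3885 is rgb(78, 56, 133); #3C2B66 is rgb(60, 43, 102).
On the B channel (widest range): 102 ≈ 133 + (p/100)(0 − 133), so p ≈ 100×(102 − 133)/(0 − 133) = -3100/-133 = 23.31.
p = 23 reproduces all three channels after rounding.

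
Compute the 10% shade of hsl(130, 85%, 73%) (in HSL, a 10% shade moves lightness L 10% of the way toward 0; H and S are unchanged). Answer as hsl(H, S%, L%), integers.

hsl(130, 85%, 66%)

L moves 10% from 73 toward 0: 73 − 7.3 = 65.7 → 66.
H and S are unchanged.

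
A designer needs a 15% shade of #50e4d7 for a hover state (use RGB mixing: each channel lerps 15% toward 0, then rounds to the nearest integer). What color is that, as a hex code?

#44c2b7

#50e4d7 is rgb(80, 228, 215).
A 15% shade moves each channel 15% toward 0:
  R: 80 + 0.15×(0−80) = 80 − 12 = 68 → 68
  G: 228 + 0.15×(0−228) = 228 − 34.2 = 193.8 → 194
  B: 215 + 0.15×(0−215) = 215 − 32.25 = 182.75 → 183
rgb(68, 194, 183) = #44c2b7.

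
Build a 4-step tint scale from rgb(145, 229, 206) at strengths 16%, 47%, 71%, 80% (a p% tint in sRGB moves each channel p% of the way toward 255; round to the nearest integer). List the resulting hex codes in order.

16%: (145 + 17.6 = 162.6→163, 229 + 4.16 = 233.16→233, 206 + 7.84 = 213.84→214) → #A3E9D6
47%: (145 + 51.7 = 196.7→197, 229 + 12.22 = 241.22→241, 206 + 23.03 = 229.03→229) → #C5F1E5
71%: (145 + 78.1 = 223.1→223, 229 + 18.46 = 247.46→247, 206 + 34.79 = 240.79→241) → #DFF7F1
80%: (145 + 88 = 233→233, 229 + 20.8 = 249.8→250, 206 + 39.2 = 245.2→245) → #E9FAF5

#A3E9D6, #C5F1E5, #DFF7F1, #E9FAF5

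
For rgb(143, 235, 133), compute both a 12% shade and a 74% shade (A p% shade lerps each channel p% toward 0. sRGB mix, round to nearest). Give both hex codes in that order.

12% shade:
  R: 143 + 0.12×(0−143) = 143 − 17.16 = 125.84 → 126
  G: 235 − 28.2 = 206.8 → 207
  B: 133 − 15.96 = 117.04 → 117
  → #7ECF75
74% shade:
  R: 143 + 0.74×(0−143) = 143 − 105.82 = 37.18 → 37
  G: 235 + 0.74×(0−235) = 235 − 173.9 = 61.1 → 61
  B: 133 + 0.74×(0−133) = 133 − 98.42 = 34.58 → 35
  → #253D23

#7ECF75, #253D23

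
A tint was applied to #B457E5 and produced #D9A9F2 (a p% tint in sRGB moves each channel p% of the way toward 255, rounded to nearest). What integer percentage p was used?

#B457E5 is rgb(180, 87, 229); #D9A9F2 is rgb(217, 169, 242).
On the G channel (widest range): 169 ≈ 87 + (p/100)(255 − 87), so p ≈ 100×(169 − 87)/(255 − 87) = 8200/168 = 48.81.
p = 49 reproduces all three channels after rounding.

49%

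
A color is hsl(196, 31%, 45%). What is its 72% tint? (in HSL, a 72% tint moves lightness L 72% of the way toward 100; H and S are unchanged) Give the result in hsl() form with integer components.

L moves 72% from 45 toward 100: 45 + 39.6 = 84.6 → 85.
H and S are unchanged.

hsl(196, 31%, 85%)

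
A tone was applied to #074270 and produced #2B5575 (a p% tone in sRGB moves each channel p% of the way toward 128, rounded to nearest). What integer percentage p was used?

30%

#074270 is rgb(7, 66, 112); #2B5575 is rgb(43, 85, 117).
On the R channel (widest range): 43 ≈ 7 + (p/100)(128 − 7), so p ≈ 100×(43 − 7)/(128 − 7) = 3600/121 = 29.75.
p = 30 reproduces all three channels after rounding.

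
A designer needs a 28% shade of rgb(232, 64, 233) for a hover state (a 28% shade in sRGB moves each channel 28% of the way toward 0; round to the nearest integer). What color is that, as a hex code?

Per channel, c → c + 0.28(0 − c):
  R: 232 + 0.28×(0−232) = 232 − 64.96 = 167.04 → 167
  G: 64 − 17.92 = 46.08 → 46
  B: 233 + 0.28×(0−233) = 233 − 65.24 = 167.76 → 168
rgb(167, 46, 168) = #a72ea8.

#a72ea8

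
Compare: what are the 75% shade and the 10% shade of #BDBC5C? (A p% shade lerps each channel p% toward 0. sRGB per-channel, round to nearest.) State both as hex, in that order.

#2F2F17, #AAA953

#BDBC5C is rgb(189, 188, 92).
75% shade:
  R: 189 + 0.75×(0−189) = 189 − 141.75 = 47.25 → 47
  G: 188 + 0.75×(0−188) = 188 − 141 = 47 → 47
  B: 92 − 69 = 23 → 23
  → #2F2F17
10% shade:
  R: 189 + 0.1×(0−189) = 189 − 18.9 = 170.1 → 170
  G: 188 − 18.8 = 169.2 → 169
  B: 92 − 9.2 = 82.8 → 83
  → #AAA953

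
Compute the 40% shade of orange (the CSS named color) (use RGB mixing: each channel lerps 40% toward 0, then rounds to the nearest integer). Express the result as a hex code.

#996300

CSS orange is rgb(255, 165, 0).
A 40% shade moves each channel 40% toward 0:
  R: 255 + 0.4×(0−255) = 255 − 102 = 153 → 153
  G: 165 + 0.4×(0−165) = 165 − 66 = 99 → 99
  B: 0 + 0.4×(0−0) = 0 + 0 = 0 → 0
rgb(153, 99, 0) = #996300.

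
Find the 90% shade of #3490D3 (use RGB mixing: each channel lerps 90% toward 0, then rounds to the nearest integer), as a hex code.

#3490D3 is rgb(52, 144, 211).
A 90% shade moves each channel 90% toward 0:
  R: 52 − 46.8 = 5.2 → 5
  G: 144 + 0.9×(0−144) = 144 − 129.6 = 14.4 → 14
  B: 211 + 0.9×(0−211) = 211 − 189.9 = 21.1 → 21
rgb(5, 14, 21) = #050E15.

#050E15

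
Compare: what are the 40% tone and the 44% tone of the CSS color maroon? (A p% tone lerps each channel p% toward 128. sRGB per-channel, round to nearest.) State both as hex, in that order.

#803333, #803838

CSS maroon is rgb(128, 0, 0).
40% tone:
  R: 128 + 0.4×(128−128) = 128 + 0 = 128 → 128
  G: 0 + 0.4×(128−0) = 0 + 51.2 = 51.2 → 51
  B: 0 + 0.4×(128−0) = 0 + 51.2 = 51.2 → 51
  → #803333
44% tone:
  R: 128 + 0 = 128 → 128
  G: 0 + 56.32 = 56.32 → 56
  B: 0 + 56.32 = 56.32 → 56
  → #803838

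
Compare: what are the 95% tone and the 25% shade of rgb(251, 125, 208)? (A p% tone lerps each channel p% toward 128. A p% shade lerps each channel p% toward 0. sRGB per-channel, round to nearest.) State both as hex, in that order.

#868084, #bc5e9c

95% tone:
  R: 251 + 0.95×(128−251) = 251 − 116.85 = 134.15 → 134
  G: 125 + 2.85 = 127.85 → 128
  B: 208 − 76 = 132 → 132
  → #868084
25% shade:
  R: 251 + 0.25×(0−251) = 251 − 62.75 = 188.25 → 188
  G: 125 − 31.25 = 93.75 → 94
  B: 208 + 0.25×(0−208) = 208 − 52 = 156 → 156
  → #bc5e9c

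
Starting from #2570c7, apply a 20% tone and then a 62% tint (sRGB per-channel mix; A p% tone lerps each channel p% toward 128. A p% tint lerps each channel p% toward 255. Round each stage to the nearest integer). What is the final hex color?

#b3cae4

#2570c7 is rgb(37, 112, 199).
Lerp each channel 20% toward 128:
  R: 37 + 0.2×(128−37) = 37 + 18.2 = 55.2 → 55
  G: 112 + 0.2×(128−112) = 112 + 3.2 = 115.2 → 115
  B: 199 − 14.2 = 184.8 → 185
After the tone: rgb(55, 115, 185) = #3773b9.
Lerp each channel 62% toward 255:
  R: 55 + 0.62×(255−55) = 55 + 124 = 179 → 179
  G: 115 + 86.8 = 201.8 → 202
  B: 185 + 43.4 = 228.4 → 228
rgb(179, 202, 228) = #b3cae4.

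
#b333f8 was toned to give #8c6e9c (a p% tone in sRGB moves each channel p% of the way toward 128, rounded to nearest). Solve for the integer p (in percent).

#b333f8 is rgb(179, 51, 248); #8c6e9c is rgb(140, 110, 156).
On the B channel (widest range): 156 ≈ 248 + (p/100)(128 − 248), so p ≈ 100×(156 − 248)/(128 − 248) = -9200/-120 = 76.67.
p = 77 reproduces all three channels after rounding.

77%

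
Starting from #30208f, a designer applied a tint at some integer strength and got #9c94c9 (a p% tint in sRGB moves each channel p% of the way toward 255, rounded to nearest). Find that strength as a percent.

#30208f is rgb(48, 32, 143); #9c94c9 is rgb(156, 148, 201).
On the G channel (widest range): 148 ≈ 32 + (p/100)(255 − 32), so p ≈ 100×(148 − 32)/(255 − 32) = 11600/223 = 52.02.
p = 52 reproduces all three channels after rounding.

52%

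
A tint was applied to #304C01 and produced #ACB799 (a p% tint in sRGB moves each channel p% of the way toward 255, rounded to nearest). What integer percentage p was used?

#304C01 is rgb(48, 76, 1); #ACB799 is rgb(172, 183, 153).
On the B channel (widest range): 153 ≈ 1 + (p/100)(255 − 1), so p ≈ 100×(153 − 1)/(255 − 1) = 15200/254 = 59.84.
p = 60 reproduces all three channels after rounding.

60%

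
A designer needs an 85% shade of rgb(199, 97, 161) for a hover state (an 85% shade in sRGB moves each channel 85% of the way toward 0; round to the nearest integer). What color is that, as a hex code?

#1E0F18

An 85% shade moves each channel 85% toward 0:
  R: 199 − 169.15 = 29.85 → 30
  G: 97 − 82.45 = 14.55 → 15
  B: 161 + 0.85×(0−161) = 161 − 136.85 = 24.15 → 24
rgb(30, 15, 24) = #1E0F18.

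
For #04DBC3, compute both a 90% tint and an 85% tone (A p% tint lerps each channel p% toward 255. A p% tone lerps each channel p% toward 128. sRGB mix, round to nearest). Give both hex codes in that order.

#04DBC3 is rgb(4, 219, 195).
90% tint:
  R: 4 + 0.9×(255−4) = 4 + 225.9 = 229.9 → 230
  G: 219 + 0.9×(255−219) = 219 + 32.4 = 251.4 → 251
  B: 195 + 0.9×(255−195) = 195 + 54 = 249 → 249
  → #E6FBF9
85% tone:
  R: 4 + 0.85×(128−4) = 4 + 105.4 = 109.4 → 109
  G: 219 + 0.85×(128−219) = 219 − 77.35 = 141.65 → 142
  B: 195 − 56.95 = 138.05 → 138
  → #6D8E8A

#E6FBF9, #6D8E8A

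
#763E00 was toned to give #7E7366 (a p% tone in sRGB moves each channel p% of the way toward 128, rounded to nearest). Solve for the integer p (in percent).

80%

#763E00 is rgb(118, 62, 0); #7E7366 is rgb(126, 115, 102).
On the B channel (widest range): 102 ≈ 0 + (p/100)(128 − 0), so p ≈ 100×(102 − 0)/(128 − 0) = 10200/128 = 79.69.
p = 80 reproduces all three channels after rounding.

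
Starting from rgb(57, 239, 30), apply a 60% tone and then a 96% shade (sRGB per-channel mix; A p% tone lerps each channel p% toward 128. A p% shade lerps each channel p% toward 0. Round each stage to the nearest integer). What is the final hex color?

#040704

Lerp each channel 60% toward 128:
  R: 57 + 0.6×(128−57) = 57 + 42.6 = 99.6 → 100
  G: 239 + 0.6×(128−239) = 239 − 66.6 = 172.4 → 172
  B: 30 + 0.6×(128−30) = 30 + 58.8 = 88.8 → 89
After the tone: rgb(100, 172, 89) = #64AC59.
Per channel, c → c + 0.96(0 − c):
  R: 100 + 0.96×(0−100) = 100 − 96 = 4 → 4
  G: 172 − 165.12 = 6.88 → 7
  B: 89 − 85.44 = 3.56 → 4
rgb(4, 7, 4) = #040704.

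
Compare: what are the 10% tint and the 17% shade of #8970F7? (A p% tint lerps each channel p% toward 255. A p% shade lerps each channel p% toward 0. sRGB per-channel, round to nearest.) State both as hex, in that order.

#957EF8, #725DCD

#8970F7 is rgb(137, 112, 247).
10% tint:
  R: 137 + 0.1×(255−137) = 137 + 11.8 = 148.8 → 149
  G: 112 + 0.1×(255−112) = 112 + 14.3 = 126.3 → 126
  B: 247 + 0.1×(255−247) = 247 + 0.8 = 247.8 → 248
  → #957EF8
17% shade:
  R: 137 + 0.17×(0−137) = 137 − 23.29 = 113.71 → 114
  G: 112 + 0.17×(0−112) = 112 − 19.04 = 92.96 → 93
  B: 247 + 0.17×(0−247) = 247 − 41.99 = 205.01 → 205
  → #725DCD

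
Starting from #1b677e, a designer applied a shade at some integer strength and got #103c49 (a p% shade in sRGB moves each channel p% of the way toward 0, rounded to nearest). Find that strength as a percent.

#1b677e is rgb(27, 103, 126); #103c49 is rgb(16, 60, 73).
On the B channel (widest range): 73 ≈ 126 + (p/100)(0 − 126), so p ≈ 100×(73 − 126)/(0 − 126) = -5300/-126 = 42.06.
p = 42 reproduces all three channels after rounding.

42%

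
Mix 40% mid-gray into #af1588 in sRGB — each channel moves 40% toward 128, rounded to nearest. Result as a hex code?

#9c4085

#af1588 is rgb(175, 21, 136).
Per channel, c → c + 0.4(128 − c):
  R: 175 − 18.8 = 156.2 → 156
  G: 21 + 0.4×(128−21) = 21 + 42.8 = 63.8 → 64
  B: 136 − 3.2 = 132.8 → 133
rgb(156, 64, 133) = #9c4085.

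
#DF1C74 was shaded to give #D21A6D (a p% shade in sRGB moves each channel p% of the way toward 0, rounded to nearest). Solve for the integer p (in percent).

6%

#DF1C74 is rgb(223, 28, 116); #D21A6D is rgb(210, 26, 109).
On the R channel (widest range): 210 ≈ 223 + (p/100)(0 − 223), so p ≈ 100×(210 − 223)/(0 − 223) = -1300/-223 = 5.83.
p = 6 reproduces all three channels after rounding.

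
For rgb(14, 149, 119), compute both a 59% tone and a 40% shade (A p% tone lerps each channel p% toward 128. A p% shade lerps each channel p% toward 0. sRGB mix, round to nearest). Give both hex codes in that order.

59% tone:
  R: 14 + 67.26 = 81.26 → 81
  G: 149 + 0.59×(128−149) = 149 − 12.39 = 136.61 → 137
  B: 119 + 0.59×(128−119) = 119 + 5.31 = 124.31 → 124
  → #51897C
40% shade:
  R: 14 + 0.4×(0−14) = 14 − 5.6 = 8.4 → 8
  G: 149 + 0.4×(0−149) = 149 − 59.6 = 89.4 → 89
  B: 119 − 47.6 = 71.4 → 71
  → #085947

#51897C, #085947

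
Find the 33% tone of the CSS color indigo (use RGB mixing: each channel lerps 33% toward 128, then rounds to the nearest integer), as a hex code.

CSS indigo is rgb(75, 0, 130).
Lerp each channel 33% toward 128:
  R: 75 + 0.33×(128−75) = 75 + 17.49 = 92.49 → 92
  G: 0 + 42.24 = 42.24 → 42
  B: 130 − 0.66 = 129.34 → 129
rgb(92, 42, 129) = #5C2A81.

#5C2A81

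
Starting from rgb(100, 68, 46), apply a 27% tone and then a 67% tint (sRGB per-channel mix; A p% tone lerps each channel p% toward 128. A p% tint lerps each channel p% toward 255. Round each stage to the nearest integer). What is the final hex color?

A 27% tone moves each channel 27% toward 128:
  R: 100 + 0.27×(128−100) = 100 + 7.56 = 107.56 → 108
  G: 68 + 0.27×(128−68) = 68 + 16.2 = 84.2 → 84
  B: 46 + 0.27×(128−46) = 46 + 22.14 = 68.14 → 68
After the tone: rgb(108, 84, 68) = #6c5444.
Lerp each channel 67% toward 255:
  R: 108 + 98.49 = 206.49 → 206
  G: 84 + 114.57 = 198.57 → 199
  B: 68 + 125.29 = 193.29 → 193
rgb(206, 199, 193) = #cec7c1.

#cec7c1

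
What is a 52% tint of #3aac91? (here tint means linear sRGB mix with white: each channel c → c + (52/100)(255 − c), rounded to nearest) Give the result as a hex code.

#a0d7ca

#3aac91 is rgb(58, 172, 145).
Per channel, c → c + 0.52(255 − c):
  R: 58 + 102.44 = 160.44 → 160
  G: 172 + 43.16 = 215.16 → 215
  B: 145 + 57.2 = 202.2 → 202
rgb(160, 215, 202) = #a0d7ca.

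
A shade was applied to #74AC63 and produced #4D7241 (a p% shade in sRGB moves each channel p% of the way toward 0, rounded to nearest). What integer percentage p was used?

#74AC63 is rgb(116, 172, 99); #4D7241 is rgb(77, 114, 65).
On the G channel (widest range): 114 ≈ 172 + (p/100)(0 − 172), so p ≈ 100×(114 − 172)/(0 − 172) = -5800/-172 = 33.72.
p = 34 reproduces all three channels after rounding.

34%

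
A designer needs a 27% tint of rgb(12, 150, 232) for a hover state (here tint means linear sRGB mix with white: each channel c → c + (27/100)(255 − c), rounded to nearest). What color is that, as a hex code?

Per channel, c → c + 0.27(255 − c):
  R: 12 + 0.27×(255−12) = 12 + 65.61 = 77.61 → 78
  G: 150 + 28.35 = 178.35 → 178
  B: 232 + 0.27×(255−232) = 232 + 6.21 = 238.21 → 238
rgb(78, 178, 238) = #4EB2EE.

#4EB2EE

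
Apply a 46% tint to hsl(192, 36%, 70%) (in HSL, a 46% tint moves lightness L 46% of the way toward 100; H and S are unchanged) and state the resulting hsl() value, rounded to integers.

hsl(192, 36%, 84%)

L moves 46% from 70 toward 100: 70 + 13.8 = 83.8 → 84.
H and S are unchanged.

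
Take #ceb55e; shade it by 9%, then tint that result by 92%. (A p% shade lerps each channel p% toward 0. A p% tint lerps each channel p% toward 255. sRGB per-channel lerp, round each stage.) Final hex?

#faf8f1

#ceb55e is rgb(206, 181, 94).
Lerp each channel 9% toward 0:
  R: 206 − 18.54 = 187.46 → 187
  G: 181 + 0.09×(0−181) = 181 − 16.29 = 164.71 → 165
  B: 94 + 0.09×(0−94) = 94 − 8.46 = 85.54 → 86
After the shade: rgb(187, 165, 86) = #bba556.
Per channel, c → c + 0.92(255 − c):
  R: 187 + 62.56 = 249.56 → 250
  G: 165 + 0.92×(255−165) = 165 + 82.8 = 247.8 → 248
  B: 86 + 155.48 = 241.48 → 241
rgb(250, 248, 241) = #faf8f1.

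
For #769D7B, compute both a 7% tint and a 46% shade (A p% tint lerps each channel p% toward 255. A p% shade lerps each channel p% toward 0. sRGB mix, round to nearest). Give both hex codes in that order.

#769D7B is rgb(118, 157, 123).
7% tint:
  R: 118 + 0.07×(255−118) = 118 + 9.59 = 127.59 → 128
  G: 157 + 0.07×(255−157) = 157 + 6.86 = 163.86 → 164
  B: 123 + 9.24 = 132.24 → 132
  → #80A484
46% shade:
  R: 118 + 0.46×(0−118) = 118 − 54.28 = 63.72 → 64
  G: 157 + 0.46×(0−157) = 157 − 72.22 = 84.78 → 85
  B: 123 − 56.58 = 66.42 → 66
  → #405542

#80A484, #405542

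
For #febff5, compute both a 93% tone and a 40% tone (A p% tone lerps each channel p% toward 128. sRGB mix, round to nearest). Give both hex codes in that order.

#898488, #cca6c6

#febff5 is rgb(254, 191, 245).
93% tone:
  R: 254 + 0.93×(128−254) = 254 − 117.18 = 136.82 → 137
  G: 191 + 0.93×(128−191) = 191 − 58.59 = 132.41 → 132
  B: 245 + 0.93×(128−245) = 245 − 108.81 = 136.19 → 136
  → #898488
40% tone:
  R: 254 − 50.4 = 203.6 → 204
  G: 191 − 25.2 = 165.8 → 166
  B: 245 + 0.4×(128−245) = 245 − 46.8 = 198.2 → 198
  → #cca6c6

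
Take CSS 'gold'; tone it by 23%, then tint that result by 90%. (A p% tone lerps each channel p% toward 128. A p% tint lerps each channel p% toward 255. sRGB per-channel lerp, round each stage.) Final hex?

#FCF9E8

CSS gold is rgb(255, 215, 0).
Per channel, c → c + 0.23(128 − c):
  R: 255 − 29.21 = 225.79 → 226
  G: 215 − 20.01 = 194.99 → 195
  B: 0 + 29.44 = 29.44 → 29
After the tone: rgb(226, 195, 29) = #E2C31D.
Per channel, c → c + 0.9(255 − c):
  R: 226 + 26.1 = 252.1 → 252
  G: 195 + 0.9×(255−195) = 195 + 54 = 249 → 249
  B: 29 + 0.9×(255−29) = 29 + 203.4 = 232.4 → 232
rgb(252, 249, 232) = #FCF9E8.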